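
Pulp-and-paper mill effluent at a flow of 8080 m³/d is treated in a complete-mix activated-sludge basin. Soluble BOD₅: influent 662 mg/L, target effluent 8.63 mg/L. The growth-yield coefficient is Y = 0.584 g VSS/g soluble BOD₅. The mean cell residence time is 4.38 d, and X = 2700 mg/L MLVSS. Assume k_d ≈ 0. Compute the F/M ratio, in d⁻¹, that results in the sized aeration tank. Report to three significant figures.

With k_d = 0 the design equation reduces to V = Y Q (S₀−S) θ_c / X = 0.584 × 8080 × (662 − 8.63) × 4.38 / 2700 = 5001 m³.
Food-to-microorganism ratio F/M = Q S₀ / (V X) = 8080 × 662 / (5001 × 2700) = 0.3961 d⁻¹.

F/M ≈ 0.396 d⁻¹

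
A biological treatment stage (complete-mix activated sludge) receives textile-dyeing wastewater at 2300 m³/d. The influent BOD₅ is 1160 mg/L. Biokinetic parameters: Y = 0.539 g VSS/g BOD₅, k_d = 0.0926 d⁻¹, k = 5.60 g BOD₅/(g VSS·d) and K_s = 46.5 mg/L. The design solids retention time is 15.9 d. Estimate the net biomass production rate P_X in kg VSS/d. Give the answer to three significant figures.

From the Monod/SRT balance for a CMAS, S = K_s·(1+k_d θ_c)/[θ_c·(Y k − k_d) − 1] = 46.5 × (1 + 0.0926 × 15.9) / [15.9 × (0.539 × 5.60 − 0.0926) − 1] = 115.0 / 45.52 = 2.526 mg/L.
Correct the yield for decay: Y_obs = Y/(1 + k_d θ_c) = 0.539 / (1 + 0.0926 × 15.9) = 0.539 / 2.472 = 0.2180.
Q·(S₀ − S) = 2300 × (1160 − 2.53) × 10⁻³ = 2662 kg/d removed.
P_X = Y_obs · Q(S₀ − S) = 0.2180 × 2662 = 580.4 kg VSS/d.

P_X ≈ 580 kg VSS/d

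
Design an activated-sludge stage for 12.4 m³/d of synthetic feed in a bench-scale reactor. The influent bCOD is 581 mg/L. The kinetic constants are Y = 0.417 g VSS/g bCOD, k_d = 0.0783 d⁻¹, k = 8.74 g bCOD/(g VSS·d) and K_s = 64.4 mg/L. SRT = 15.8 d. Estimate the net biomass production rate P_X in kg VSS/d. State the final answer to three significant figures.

From the Monod/SRT balance for a CMAS, S = K_s·(1+k_d θ_c)/[θ_c·(Y k − k_d) − 1] = 64.4 × (1 + 0.0783 × 15.8) / [15.8 × (0.417 × 8.74 − 0.0783) − 1] = 144.1 / 55.35 = 2.603 mg/L.
Observed yield with endogenous decay: Y_obs = Y / (1 + k_d·θ_c) = 0.417 / (1 + 0.0783 × 15.8) = 0.417 / 2.237 = 0.1864 g VSS/g bCOD.
Q·(S₀ − S) = 12.4 × (581 − 2.60) × 10⁻³ = 7.172 kg/d removed.
So the net sludge growth is P_X = 0.1864 × 7.172 = 1.337 kg VSS/d.

P_X ≈ 1.34 kg VSS/d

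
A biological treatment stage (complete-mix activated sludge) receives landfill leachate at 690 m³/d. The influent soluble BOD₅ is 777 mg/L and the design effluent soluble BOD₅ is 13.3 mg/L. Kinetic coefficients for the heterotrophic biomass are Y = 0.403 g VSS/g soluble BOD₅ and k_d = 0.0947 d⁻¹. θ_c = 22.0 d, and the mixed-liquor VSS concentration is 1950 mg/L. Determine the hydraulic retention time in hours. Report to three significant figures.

τ ≈ 27.0 h

Steady-state biomass mass balance: V·X·(1 + k_d·θ_c) = Y·Q·(S₀ − S)·θ_c, so V = 0.403 × 690 × (777 − 13.3) × 22.0 / [1950 × (1 + 0.0947 × 22.0)] = 4.67×10^6 / 6013 = 777.0 m³.
HRT = V/Q = 777.0 m³ / 690 m³·d⁻¹ = 1.126 d × 24 = 27.03 h.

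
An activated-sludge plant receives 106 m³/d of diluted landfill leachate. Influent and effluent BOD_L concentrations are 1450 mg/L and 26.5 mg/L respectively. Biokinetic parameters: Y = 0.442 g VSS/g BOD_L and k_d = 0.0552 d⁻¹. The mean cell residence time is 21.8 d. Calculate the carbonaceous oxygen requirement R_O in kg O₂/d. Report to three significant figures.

R_O ≈ 108 kg O₂/d

The observed yield is Y_obs = Y/(1 + k_d·θ_c) = 0.442 / (1 + 0.0552 × 21.8) = 0.442 / 2.203 = 0.2006 g VSS per g BOD_L removed.
Substrate removed = Q·(S₀ − S) = 106 m³/d × (1450 − 26.5) g/m³ = 1.51×10^5 g/d = 150.9 kg/d.
Biomass synthesised: P_X = Y_obs × 150.9 = 30.27 kg VSS/d.
Carbonaceous O₂ demand = substrate oxidised − cell-mass equivalent = 150.9 − 1.42 × 30.27 = 107.9 kg O₂/d.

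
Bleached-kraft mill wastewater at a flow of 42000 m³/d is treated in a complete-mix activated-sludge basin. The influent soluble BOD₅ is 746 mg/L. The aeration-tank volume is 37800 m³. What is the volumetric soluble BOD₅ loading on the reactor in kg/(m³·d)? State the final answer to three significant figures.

L_v ≈ 0.829 kg soluble BOD₅/(m³·d)

L_v = Q S₀ / V = 42000 × 746 × 10⁻³ / 37800 = 0.8289 kg/(m³·d).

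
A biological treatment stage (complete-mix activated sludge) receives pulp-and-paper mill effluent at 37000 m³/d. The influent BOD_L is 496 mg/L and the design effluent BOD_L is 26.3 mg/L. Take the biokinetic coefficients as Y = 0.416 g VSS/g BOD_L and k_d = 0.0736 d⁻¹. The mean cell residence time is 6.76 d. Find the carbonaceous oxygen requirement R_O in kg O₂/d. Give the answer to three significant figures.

The observed yield is Y_obs = Y/(1 + k_d·θ_c) = 0.416 / (1 + 0.0736 × 6.76) = 0.416 / 1.498 = 0.2778 g VSS per g BOD_L removed.
Substrate removed = Q·(S₀ − S) = 37000 m³/d × (496 − 26.3) g/m³ = 1.74×10^7 g/d = 17379 kg/d.
Biomass synthesised: P_X = Y_obs × 17379 = 4828 kg VSS/d.
R_O = Q·ΔS − 1.42 P_X = 17379 − 6855 = 10524 kg O₂/d.

R_O ≈ 10500 kg O₂/d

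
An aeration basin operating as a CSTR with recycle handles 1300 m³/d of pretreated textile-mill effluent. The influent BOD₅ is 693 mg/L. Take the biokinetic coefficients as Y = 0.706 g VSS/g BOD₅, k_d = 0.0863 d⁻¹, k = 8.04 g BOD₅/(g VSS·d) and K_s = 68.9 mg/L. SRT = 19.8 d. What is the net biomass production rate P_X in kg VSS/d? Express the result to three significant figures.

P_X ≈ 234 kg VSS/d

From the Monod/SRT balance for a CMAS, S = K_s·(1+k_d θ_c)/[θ_c·(Y k − k_d) − 1] = 68.9 × (1 + 0.0863 × 19.8) / [19.8 × (0.706 × 8.04 − 0.0863) − 1] = 186.6 / 109.7 = 1.702 mg/L.
Correct the yield for decay: Y_obs = Y/(1 + k_d θ_c) = 0.706 / (1 + 0.0863 × 19.8) = 0.706 / 2.709 = 0.2606.
Substrate removed = Q·(S₀ − S) = 1300 m³/d × (693 − 1.70) g/m³ = 8.99×10^5 g/d = 898.7 kg/d.
Biomass produced: P_X = Y_obs·Q·ΔS = 0.2606 × 898.7 ≈ 234.2 kg VSS/d.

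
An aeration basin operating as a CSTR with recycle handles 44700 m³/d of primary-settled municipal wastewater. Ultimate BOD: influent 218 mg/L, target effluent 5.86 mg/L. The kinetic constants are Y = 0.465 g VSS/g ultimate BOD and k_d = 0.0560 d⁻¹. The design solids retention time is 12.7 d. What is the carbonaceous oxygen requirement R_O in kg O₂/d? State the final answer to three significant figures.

R_O ≈ 5820 kg O₂/d

Observed yield with endogenous decay: Y_obs = Y / (1 + k_d·θ_c) = 0.465 / (1 + 0.0560 × 12.7) = 0.465 / 1.711 = 0.2717 g VSS/g ultimate BOD.
ΔS = 218 − 5.86 = 212.1 mg/L, so the substrate removal rate is 44700 × 212.1/1000 = 9483 kg ultimate BOD/d.
Net sludge production P_X = 0.2717 × 9483 = 2577 kg VSS/d.
R_O = Q·ΔS − 1.42 P_X = 9483 − 3659 = 5824 kg O₂/d.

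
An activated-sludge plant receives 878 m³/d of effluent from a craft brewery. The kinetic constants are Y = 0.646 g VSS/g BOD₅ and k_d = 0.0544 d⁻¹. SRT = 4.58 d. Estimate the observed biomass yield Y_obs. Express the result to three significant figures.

Y_obs ≈ 0.517 g VSS/g BOD₅

Y_obs = Y / (1 + k_d θ_c) = 0.646 / (1 + 0.0544 × 4.58) = 0.646 / 1.249 = 0.5172.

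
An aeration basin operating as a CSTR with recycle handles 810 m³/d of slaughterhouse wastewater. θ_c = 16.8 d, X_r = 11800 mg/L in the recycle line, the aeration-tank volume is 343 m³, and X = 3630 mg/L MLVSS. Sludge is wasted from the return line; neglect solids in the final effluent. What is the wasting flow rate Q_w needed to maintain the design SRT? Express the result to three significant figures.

Q_w ≈ 6.28 m³/d

Wasting from the return line (neglecting effluent solids): Q_w = V·X / (θ_c·X_r) = 343.0 × 3630 / (16.8 × 11800) = 6.281 m³/d.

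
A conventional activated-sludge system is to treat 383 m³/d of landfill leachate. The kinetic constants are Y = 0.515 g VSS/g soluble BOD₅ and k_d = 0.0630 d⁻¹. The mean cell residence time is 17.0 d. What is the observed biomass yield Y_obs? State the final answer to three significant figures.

Y_obs = Y / (1 + k_d θ_c) = 0.515 / (1 + 0.0630 × 17.0) = 0.515 / 2.071 = 0.2487.

Y_obs ≈ 0.249 g VSS/g soluble BOD₅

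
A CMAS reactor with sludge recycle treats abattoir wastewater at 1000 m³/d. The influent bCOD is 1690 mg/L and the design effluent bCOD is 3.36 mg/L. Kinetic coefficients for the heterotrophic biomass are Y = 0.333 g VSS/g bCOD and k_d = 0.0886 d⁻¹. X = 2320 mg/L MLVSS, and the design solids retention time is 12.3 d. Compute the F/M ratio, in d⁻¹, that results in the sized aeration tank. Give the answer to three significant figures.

Rearranging the biomass balance for a CMAS with decay, V = Y·Q·ΔS·θ_c / [X·(1+k_d θ_c)] = 0.333 × 1000 × (1690 − 3.36) × 12.3 / [2320 × (1 + 0.0886 × 12.3)] = 6.91×10^6 / 4848 = 1425 m³.
F/M = applied load / biomass = Q·S₀/(V·X) = 1000 × 1690 / (1425 × 2320) = 0.5112 d⁻¹.

F/M ≈ 0.511 d⁻¹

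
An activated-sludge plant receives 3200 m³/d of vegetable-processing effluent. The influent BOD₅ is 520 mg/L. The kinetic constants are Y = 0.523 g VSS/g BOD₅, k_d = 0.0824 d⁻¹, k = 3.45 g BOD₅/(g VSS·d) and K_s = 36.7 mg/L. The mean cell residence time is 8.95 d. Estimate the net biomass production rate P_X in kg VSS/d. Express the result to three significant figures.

From the Monod/SRT balance for a CMAS, S = K_s·(1+k_d θ_c)/[θ_c·(Y k − k_d) − 1] = 36.7 × (1 + 0.0824 × 8.95) / [8.95 × (0.523 × 3.45 − 0.0824) − 1] = 63.77 / 14.41 = 4.425 mg/L.
Y_obs = Y / (1 + k_d θ_c) = 0.523 / (1 + 0.0824 × 8.95) = 0.523 / 1.737 = 0.3010.
Substrate removed = Q·(S₀ − S) = 3200 m³/d × (520 − 4.42) g/m³ = 1.65×10^6 g/d = 1650 kg/d.
Biomass produced: P_X = Y_obs·Q·ΔS = 0.3010 × 1650 ≈ 496.6 kg VSS/d.

P_X ≈ 497 kg VSS/d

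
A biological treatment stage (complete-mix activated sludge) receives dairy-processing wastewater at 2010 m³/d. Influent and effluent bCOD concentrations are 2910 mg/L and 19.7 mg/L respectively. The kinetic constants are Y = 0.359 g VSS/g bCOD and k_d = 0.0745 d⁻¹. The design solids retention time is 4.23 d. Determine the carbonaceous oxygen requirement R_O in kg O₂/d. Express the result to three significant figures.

Observed yield with endogenous decay: Y_obs = Y / (1 + k_d·θ_c) = 0.359 / (1 + 0.0745 × 4.23) = 0.359 / 1.315 = 0.2730 g VSS/g bCOD.
Q·(S₀ − S) = 2010 × (2910 − 19.7) × 10⁻³ = 5810 kg/d removed.
Biomass synthesised: P_X = Y_obs × 5810 = 1586 kg VSS/d.
Carbonaceous O₂ demand = substrate oxidised − cell-mass equivalent = 5810 − 1.42 × 1586 = 3558 kg O₂/d.

R_O ≈ 3560 kg O₂/d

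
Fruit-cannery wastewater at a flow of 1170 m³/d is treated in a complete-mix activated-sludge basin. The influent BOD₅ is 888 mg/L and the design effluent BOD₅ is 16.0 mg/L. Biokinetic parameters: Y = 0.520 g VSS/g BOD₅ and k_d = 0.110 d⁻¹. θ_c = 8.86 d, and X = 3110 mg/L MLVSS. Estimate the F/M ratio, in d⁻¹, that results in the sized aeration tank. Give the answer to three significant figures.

Rearranging the biomass balance for a CMAS with decay, V = Y·Q·ΔS·θ_c / [X·(1+k_d θ_c)] = 0.520 × 1170 × (888 − 16.0) × 8.86 / [3110 × (1 + 0.110 × 8.86)] = 4.7×10^6 / 6141 = 765.4 m³.
F/M = applied load / biomass = Q·S₀/(V·X) = 1170 × 888 / (765.4 × 3110) = 0.4365 d⁻¹.

F/M ≈ 0.436 d⁻¹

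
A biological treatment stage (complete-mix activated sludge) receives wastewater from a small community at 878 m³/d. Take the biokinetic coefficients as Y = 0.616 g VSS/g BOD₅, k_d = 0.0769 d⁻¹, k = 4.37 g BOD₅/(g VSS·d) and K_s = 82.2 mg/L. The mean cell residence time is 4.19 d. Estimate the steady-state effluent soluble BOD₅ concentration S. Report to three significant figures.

S ≈ 10.9 mg/L

From the Monod/SRT balance for a CMAS, S = K_s·(1+k_d θ_c)/[θ_c·(Y k − k_d) − 1] = 82.2 × (1 + 0.0769 × 4.19) / [4.19 × (0.616 × 4.37 − 0.0769) − 1] = 108.7 / 9.957 = 10.92 mg/L.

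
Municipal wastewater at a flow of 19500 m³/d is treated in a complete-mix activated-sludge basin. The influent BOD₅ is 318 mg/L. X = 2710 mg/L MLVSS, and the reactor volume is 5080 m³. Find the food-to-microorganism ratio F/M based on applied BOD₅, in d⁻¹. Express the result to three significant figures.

F/M ≈ 0.450 d⁻¹

Food-to-microorganism ratio F/M = Q S₀ / (V X) = 19500 × 318 / (5080 × 2710) = 0.4504 d⁻¹.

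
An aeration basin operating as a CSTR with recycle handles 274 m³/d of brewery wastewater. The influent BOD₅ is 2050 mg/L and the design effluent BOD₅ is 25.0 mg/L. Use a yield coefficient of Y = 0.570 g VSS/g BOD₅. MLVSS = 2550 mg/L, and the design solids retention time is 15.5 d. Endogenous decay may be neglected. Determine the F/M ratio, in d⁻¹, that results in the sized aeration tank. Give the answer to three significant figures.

F/M ≈ 0.115 d⁻¹

With k_d = 0 the design equation reduces to V = Y Q (S₀−S) θ_c / X = 0.570 × 274 × (2050 − 25.0) × 15.5 / 2550 = 1922 m³.
Food-to-microorganism ratio F/M = Q S₀ / (V X) = 274 × 2050 / (1922 × 2550) = 0.1146 d⁻¹.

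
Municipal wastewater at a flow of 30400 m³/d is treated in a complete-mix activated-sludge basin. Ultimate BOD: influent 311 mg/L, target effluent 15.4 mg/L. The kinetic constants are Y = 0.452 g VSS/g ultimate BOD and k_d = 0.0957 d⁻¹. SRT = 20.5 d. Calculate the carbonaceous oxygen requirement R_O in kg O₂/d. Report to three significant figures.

Observed yield with endogenous decay: Y_obs = Y / (1 + k_d·θ_c) = 0.452 / (1 + 0.0957 × 20.5) = 0.452 / 2.962 = 0.1526 g VSS/g ultimate BOD.
Q·(S₀ − S) = 30400 × (311 − 15.4) × 10⁻³ = 8986 kg/d removed.
P_X = Y_obs·Q·(S₀ − S) = 0.1526 × 8986 = 1371 kg VSS/d.
Carbonaceous O₂ demand = substrate oxidised − cell-mass equivalent = 8986 − 1.42 × 1371 = 7039 kg O₂/d.

R_O ≈ 7040 kg O₂/d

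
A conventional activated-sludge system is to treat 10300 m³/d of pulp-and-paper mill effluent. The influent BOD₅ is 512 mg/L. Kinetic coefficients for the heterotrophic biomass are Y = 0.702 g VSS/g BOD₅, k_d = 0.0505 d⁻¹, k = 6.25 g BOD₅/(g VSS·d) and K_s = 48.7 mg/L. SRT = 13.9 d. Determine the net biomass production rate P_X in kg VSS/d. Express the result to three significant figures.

P_X ≈ 2170 kg VSS/d

For a completely mixed reactor with recycle the Lawrence–McCarty relation gives S = K_s·(1 + k_d·θ_c) / [θ_c·(Y·k − k_d) − 1] = 48.7 × (1 + 0.0505 × 13.9) / [13.9 × (0.702 × 6.25 − 0.0505) − 1] = 82.88 / 59.28 = 1.398 mg/L.
The observed yield is Y_obs = Y/(1 + k_d·θ_c) = 0.702 / (1 + 0.0505 × 13.9) = 0.702 / 1.702 = 0.4125 g VSS per g BOD₅ removed.
Q·(S₀ − S) = 10300 × (512 − 1.40) × 10⁻³ = 5259 kg/d removed.
Biomass produced: P_X = Y_obs·Q·ΔS = 0.4125 × 5259 ≈ 2169 kg VSS/d.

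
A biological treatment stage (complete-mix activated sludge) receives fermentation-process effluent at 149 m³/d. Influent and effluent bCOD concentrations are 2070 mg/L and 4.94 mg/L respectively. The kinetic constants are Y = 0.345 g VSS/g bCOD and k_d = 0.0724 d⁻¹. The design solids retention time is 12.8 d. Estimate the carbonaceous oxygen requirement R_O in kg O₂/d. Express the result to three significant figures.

R_O ≈ 229 kg O₂/d

Correct the yield for decay: Y_obs = Y/(1 + k_d θ_c) = 0.345 / (1 + 0.0724 × 12.8) = 0.345 / 1.927 = 0.1791.
Mass of bCOD removed per day: Q(S₀ − S) = 149 × 2065 g/m³ = 307.7 kg/d.
Biomass synthesised: P_X = Y_obs × 307.7 = 55.10 kg VSS/d.
Carbonaceous O₂ demand = substrate oxidised − cell-mass equivalent = 307.7 − 1.42 × 55.10 = 229.5 kg O₂/d.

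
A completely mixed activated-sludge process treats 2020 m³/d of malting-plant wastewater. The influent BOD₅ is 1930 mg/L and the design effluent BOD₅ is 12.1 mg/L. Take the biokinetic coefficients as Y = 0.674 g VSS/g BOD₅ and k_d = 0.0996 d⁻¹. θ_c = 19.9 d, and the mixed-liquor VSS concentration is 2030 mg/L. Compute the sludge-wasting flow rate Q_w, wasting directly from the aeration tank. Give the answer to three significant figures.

Steady-state biomass mass balance: V·X·(1 + k_d·θ_c) = Y·Q·(S₀ − S)·θ_c, so V = 0.674 × 2020 × (1930 − 12.1) × 19.9 / [2030 × (1 + 0.0996 × 19.9)] = 5.2×10^7 / 6054 = 8584 m³.
With mixed-liquor wasting, θ_c = V/Q_w, so Q_w = V/θ_c = 8584/19.9 = 431.3 m³/d.

Q_w ≈ 431 m³/d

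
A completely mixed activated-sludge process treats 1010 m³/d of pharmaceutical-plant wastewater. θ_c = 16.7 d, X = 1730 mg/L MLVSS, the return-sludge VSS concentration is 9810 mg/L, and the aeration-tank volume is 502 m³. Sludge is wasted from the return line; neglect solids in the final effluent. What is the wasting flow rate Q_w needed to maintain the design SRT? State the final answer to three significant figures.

Wasting from the return line (neglecting effluent solids): Q_w = V·X / (θ_c·X_r) = 502.0 × 1730 / (16.7 × 9810) = 5.301 m³/d.

Q_w ≈ 5.30 m³/d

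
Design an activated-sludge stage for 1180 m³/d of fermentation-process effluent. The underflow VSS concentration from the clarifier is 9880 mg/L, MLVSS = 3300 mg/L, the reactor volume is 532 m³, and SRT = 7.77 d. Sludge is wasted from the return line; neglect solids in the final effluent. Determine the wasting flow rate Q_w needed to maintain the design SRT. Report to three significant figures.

Wasting from the return line (neglecting effluent solids): Q_w = V·X / (θ_c·X_r) = 532.0 × 3300 / (7.77 × 9880) = 22.87 m³/d.

Q_w ≈ 22.9 m³/d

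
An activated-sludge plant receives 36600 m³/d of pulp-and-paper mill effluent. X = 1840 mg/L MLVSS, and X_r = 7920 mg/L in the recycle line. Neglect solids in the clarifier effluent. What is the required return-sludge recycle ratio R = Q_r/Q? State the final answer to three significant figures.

R ≈ 0.303

Solids balance on the clarifier gives (1+R)X = R·X_r, so R = X/(X_r − X) = 1840 / (7920 − 1840) = 0.3026.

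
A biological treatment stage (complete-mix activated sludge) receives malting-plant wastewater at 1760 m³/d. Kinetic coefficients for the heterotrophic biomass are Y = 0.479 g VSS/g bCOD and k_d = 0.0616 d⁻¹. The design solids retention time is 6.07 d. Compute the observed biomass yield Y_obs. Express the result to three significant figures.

Y_obs ≈ 0.349 g VSS/g bCOD

The observed yield is Y_obs = Y/(1 + k_d·θ_c) = 0.479 / (1 + 0.0616 × 6.07) = 0.479 / 1.374 = 0.3486 g VSS per g bCOD removed.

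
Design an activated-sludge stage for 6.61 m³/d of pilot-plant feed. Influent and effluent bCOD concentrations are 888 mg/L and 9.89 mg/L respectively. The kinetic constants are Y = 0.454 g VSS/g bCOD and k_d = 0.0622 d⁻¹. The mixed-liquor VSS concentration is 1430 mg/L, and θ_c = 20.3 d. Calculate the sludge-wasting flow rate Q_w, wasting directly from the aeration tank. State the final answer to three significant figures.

Q_w ≈ 0.814 m³/d

From the SRT design equation V = Y Q (S₀−S) θ_c / [X (1 + k_d θ_c)] = 0.454 × 6.61 × (888 − 9.89) × 20.3 / [1430 × (1 + 0.0622 × 20.3)] = 5.35×10^4 / 3236 = 16.53 m³.
With mixed-liquor wasting, θ_c = V/Q_w, so Q_w = V/θ_c = 16.53/20.3 = 0.8144 m³/d.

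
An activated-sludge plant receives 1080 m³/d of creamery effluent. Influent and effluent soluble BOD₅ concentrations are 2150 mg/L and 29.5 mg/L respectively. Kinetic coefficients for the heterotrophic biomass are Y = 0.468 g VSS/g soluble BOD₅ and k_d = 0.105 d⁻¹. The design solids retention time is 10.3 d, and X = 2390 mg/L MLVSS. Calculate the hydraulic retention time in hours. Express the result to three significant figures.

Steady-state biomass mass balance: V·X·(1 + k_d·θ_c) = Y·Q·(S₀ − S)·θ_c, so V = 0.468 × 1080 × (2150 − 29.5) × 10.3 / [2390 × (1 + 0.105 × 10.3)] = 1.1×10^7 / 4975 = 2219 m³.
HRT = V/Q = 2219 m³ / 1080 m³·d⁻¹ = 2.055 d × 24 = 49.31 h.

τ ≈ 49.3 h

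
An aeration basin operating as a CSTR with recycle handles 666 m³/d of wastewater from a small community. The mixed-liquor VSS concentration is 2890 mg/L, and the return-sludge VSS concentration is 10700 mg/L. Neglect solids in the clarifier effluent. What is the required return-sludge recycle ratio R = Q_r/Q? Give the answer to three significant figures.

R ≈ 0.370

Solids balance on the clarifier gives (1+R)X = R·X_r, so R = X/(X_r − X) = 2890 / (10700 − 2890) = 0.3700.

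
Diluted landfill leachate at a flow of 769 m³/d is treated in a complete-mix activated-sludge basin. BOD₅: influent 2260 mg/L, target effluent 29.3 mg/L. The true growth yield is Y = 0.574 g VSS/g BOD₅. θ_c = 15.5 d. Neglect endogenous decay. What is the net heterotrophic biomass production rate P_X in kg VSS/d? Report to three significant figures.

P_X ≈ 985 kg VSS/d

No decay correction is needed, so Y_obs = Y = 0.574.
ΔS = 2260 − 29.3 = 2231 mg/L, so the substrate removal rate is 769 × 2231/1000 = 1715 kg BOD₅/d.
P_X = Y_obs · Q(S₀ − S) = 0.5740 × 1715 = 984.6 kg VSS/d.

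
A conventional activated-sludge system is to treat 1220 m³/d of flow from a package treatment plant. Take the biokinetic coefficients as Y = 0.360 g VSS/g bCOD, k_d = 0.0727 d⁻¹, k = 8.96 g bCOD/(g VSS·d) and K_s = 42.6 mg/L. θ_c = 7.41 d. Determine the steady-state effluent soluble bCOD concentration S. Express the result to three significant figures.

S ≈ 2.93 mg/L

Effluent substrate depends only on kinetics and SRT: S = K_s(1 + k_d θ_c) / [θ_c(Yk − k_d) − 1] = 42.6 × (1 + 0.0727 × 7.41) / [7.41 × (0.360 × 8.96 − 0.0727) − 1] = 65.55 / 22.36 = 2.931 mg/L.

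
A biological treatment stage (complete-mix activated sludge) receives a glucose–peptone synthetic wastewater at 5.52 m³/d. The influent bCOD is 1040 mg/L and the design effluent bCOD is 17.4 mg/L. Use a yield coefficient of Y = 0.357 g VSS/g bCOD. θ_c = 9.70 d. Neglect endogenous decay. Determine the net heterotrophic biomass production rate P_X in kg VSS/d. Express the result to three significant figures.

P_X ≈ 2.02 kg VSS/d

With endogenous decay neglected, the observed yield equals the true yield: Y_obs = Y = 0.357 g VSS/g bCOD.
Mass of bCOD removed per day: Q(S₀ − S) = 5.52 × 1023 g/m³ = 5.645 kg/d.
So the net sludge growth is P_X = 0.3570 × 5.645 = 2.015 kg VSS/d.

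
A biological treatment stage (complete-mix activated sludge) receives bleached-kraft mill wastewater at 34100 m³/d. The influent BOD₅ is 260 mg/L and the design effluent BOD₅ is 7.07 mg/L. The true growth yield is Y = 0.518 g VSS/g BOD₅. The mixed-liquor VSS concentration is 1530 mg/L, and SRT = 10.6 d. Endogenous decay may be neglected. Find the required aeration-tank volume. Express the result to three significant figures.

V ≈ 31000 m³

Biomass mass balance (decay neglected): V·X = Y·Q·(S₀ − S)·θ_c, so V = 0.518 × 34100 × (260 − 7.07) × 10.6 / 1530 = 30953 m³.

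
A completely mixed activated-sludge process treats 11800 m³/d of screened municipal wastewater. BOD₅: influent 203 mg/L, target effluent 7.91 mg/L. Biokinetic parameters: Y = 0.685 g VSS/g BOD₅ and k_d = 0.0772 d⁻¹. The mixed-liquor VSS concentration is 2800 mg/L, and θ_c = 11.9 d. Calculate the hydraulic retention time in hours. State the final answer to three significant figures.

From the SRT design equation V = Y Q (S₀−S) θ_c / [X (1 + k_d θ_c)] = 0.685 × 11800 × (203 − 7.91) × 11.9 / [2800 × (1 + 0.0772 × 11.9)] = 1.88×10^7 / 5372 = 3493 m³.
Hydraulic retention time τ = V/Q = 3493 / 11800 = 0.2960 d = 7.104 h.

τ ≈ 7.10 h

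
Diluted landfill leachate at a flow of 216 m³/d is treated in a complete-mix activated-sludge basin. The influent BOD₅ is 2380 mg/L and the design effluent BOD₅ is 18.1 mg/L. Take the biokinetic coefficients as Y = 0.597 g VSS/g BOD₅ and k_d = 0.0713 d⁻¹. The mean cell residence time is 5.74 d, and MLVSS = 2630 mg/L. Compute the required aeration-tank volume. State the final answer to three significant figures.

V ≈ 472 m³

From the SRT design equation V = Y Q (S₀−S) θ_c / [X (1 + k_d θ_c)] = 0.597 × 216 × (2380 − 18.1) × 5.74 / [2630 × (1 + 0.0713 × 5.74)] = 1.75×10^6 / 3706 = 471.7 m³.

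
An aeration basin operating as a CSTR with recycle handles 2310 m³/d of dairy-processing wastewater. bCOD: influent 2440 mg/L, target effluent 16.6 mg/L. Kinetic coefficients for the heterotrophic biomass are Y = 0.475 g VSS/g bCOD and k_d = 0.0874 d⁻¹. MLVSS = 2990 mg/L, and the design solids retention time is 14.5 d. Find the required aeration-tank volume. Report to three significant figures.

V ≈ 5690 m³

Rearranging the biomass balance for a CMAS with decay, V = Y·Q·ΔS·θ_c / [X·(1+k_d θ_c)] = 0.475 × 2310 × (2440 − 16.6) × 14.5 / [2990 × (1 + 0.0874 × 14.5)] = 3.86×10^7 / 6779 = 5687 m³.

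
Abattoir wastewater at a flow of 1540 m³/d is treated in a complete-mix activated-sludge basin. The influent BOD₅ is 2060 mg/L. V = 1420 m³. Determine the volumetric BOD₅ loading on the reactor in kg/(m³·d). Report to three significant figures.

Applied BOD₅ load per unit volume = Q·S₀/V = (1540 × 2060/1000)/1420 = 2.234 kg BOD₅·m⁻³·d⁻¹.

L_v ≈ 2.23 kg BOD₅/(m³·d)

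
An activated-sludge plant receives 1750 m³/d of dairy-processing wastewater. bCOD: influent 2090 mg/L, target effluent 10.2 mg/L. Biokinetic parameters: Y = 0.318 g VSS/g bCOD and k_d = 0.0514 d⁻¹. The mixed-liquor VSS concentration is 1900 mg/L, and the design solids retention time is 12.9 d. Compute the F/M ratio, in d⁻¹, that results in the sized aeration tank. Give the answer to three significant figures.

From the SRT design equation V = Y Q (S₀−S) θ_c / [X (1 + k_d θ_c)] = 0.318 × 1750 × (2090 − 10.2) × 12.9 / [1900 × (1 + 0.0514 × 12.9)] = 1.49×10^7 / 3160 = 4725 m³.
F/M = applied load / biomass = Q·S₀/(V·X) = 1750 × 2090 / (4725 × 1900) = 0.4074 d⁻¹.

F/M ≈ 0.407 d⁻¹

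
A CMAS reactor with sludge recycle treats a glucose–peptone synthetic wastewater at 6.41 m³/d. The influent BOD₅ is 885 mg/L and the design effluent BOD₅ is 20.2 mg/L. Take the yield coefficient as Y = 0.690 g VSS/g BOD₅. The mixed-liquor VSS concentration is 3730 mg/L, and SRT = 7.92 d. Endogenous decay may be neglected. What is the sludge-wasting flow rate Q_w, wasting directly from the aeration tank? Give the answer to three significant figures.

V·X = Y·Q·ΔS·θ_c gives V = 0.690 × 6.41 × (885 − 20.2) × 7.92 / 3730 = 8.122 m³.
For wasting at MLVSS concentration, Q_w = V/θ_c = 8.122/7.92 = 1.025 m³/d.

Q_w ≈ 1.03 m³/d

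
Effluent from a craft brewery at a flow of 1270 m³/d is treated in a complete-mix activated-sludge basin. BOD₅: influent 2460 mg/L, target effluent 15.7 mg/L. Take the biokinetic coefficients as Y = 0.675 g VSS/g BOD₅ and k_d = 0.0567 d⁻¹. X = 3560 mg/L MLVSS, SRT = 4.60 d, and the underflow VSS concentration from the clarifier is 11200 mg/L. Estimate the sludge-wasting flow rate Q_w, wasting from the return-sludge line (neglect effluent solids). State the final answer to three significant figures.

Q_w ≈ 148 m³/d

Rearranging the biomass balance for a CMAS with decay, V = Y·Q·ΔS·θ_c / [X·(1+k_d θ_c)] = 0.675 × 1270 × (2460 − 15.7) × 4.60 / [3560 × (1 + 0.0567 × 4.60)] = 9.64×10^6 / 4489 = 2147 m³.
Wasting from the return line (neglecting effluent solids): Q_w = V·X / (θ_c·X_r) = 2147 × 3560 / (4.60 × 11200) = 148.4 m³/d.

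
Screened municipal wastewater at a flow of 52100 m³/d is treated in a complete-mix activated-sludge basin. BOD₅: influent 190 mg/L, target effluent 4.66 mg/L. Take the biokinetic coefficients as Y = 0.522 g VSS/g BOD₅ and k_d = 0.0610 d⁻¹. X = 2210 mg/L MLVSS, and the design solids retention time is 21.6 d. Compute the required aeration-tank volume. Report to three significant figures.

From the SRT design equation V = Y Q (S₀−S) θ_c / [X (1 + k_d θ_c)] = 0.522 × 52100 × (190 − 4.66) × 21.6 / [2210 × (1 + 0.0610 × 21.6)] = 1.09×10^8 / 5122 = 21257 m³.

V ≈ 21300 m³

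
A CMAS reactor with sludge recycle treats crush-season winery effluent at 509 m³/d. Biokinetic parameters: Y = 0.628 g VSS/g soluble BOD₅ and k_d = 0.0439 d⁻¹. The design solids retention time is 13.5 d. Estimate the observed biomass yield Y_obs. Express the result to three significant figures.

Correct the yield for decay: Y_obs = Y/(1 + k_d θ_c) = 0.628 / (1 + 0.0439 × 13.5) = 0.628 / 1.593 = 0.3943.

Y_obs ≈ 0.394 g VSS/g soluble BOD₅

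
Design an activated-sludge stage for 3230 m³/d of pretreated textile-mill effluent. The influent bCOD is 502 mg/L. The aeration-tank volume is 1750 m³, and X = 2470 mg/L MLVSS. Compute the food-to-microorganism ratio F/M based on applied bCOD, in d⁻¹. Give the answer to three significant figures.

F/M ≈ 0.375 d⁻¹

F/M = Q·S₀ / (V·X) = 3230 × 502 / (1750 × 2470) = 0.3751 g bCOD·(g VSS·d)⁻¹.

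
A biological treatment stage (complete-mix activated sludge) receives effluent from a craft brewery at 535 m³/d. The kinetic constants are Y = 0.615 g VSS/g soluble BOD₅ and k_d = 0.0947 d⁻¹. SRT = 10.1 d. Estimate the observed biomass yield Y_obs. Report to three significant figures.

Y_obs ≈ 0.314 g VSS/g soluble BOD₅

The observed yield is Y_obs = Y/(1 + k_d·θ_c) = 0.615 / (1 + 0.0947 × 10.1) = 0.615 / 1.956 = 0.3143 g VSS per g soluble BOD₅ removed.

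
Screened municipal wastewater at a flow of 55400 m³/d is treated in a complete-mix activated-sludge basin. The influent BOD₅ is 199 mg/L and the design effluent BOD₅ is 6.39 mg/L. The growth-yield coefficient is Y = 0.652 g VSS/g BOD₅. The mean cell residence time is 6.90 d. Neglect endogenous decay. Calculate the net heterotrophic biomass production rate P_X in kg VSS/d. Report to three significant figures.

Since k_d ≈ 0, Y_obs = Y = 0.652 g VSS/g BOD₅.
Mass of BOD₅ removed per day: Q(S₀ − S) = 55400 × 192.6 g/m³ = 10671 kg/d.
So the net sludge growth is P_X = 0.6520 × 10671 = 6957 kg VSS/d.

P_X ≈ 6960 kg VSS/d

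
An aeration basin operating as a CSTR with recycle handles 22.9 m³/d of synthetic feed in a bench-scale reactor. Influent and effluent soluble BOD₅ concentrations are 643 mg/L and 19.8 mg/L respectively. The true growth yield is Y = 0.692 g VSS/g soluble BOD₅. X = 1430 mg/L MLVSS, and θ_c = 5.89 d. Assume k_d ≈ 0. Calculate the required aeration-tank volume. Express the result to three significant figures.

With k_d = 0 the design equation reduces to V = Y Q (S₀−S) θ_c / X = 0.692 × 22.9 × (643 − 19.8) × 5.89 / 1430 = 40.68 m³.

V ≈ 40.7 m³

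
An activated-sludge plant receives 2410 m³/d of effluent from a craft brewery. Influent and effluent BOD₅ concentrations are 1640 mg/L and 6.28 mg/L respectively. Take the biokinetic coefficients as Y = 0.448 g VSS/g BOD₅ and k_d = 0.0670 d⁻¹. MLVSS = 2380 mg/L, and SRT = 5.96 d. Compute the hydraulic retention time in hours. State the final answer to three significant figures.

Rearranging the biomass balance for a CMAS with decay, V = Y·Q·ΔS·θ_c / [X·(1+k_d θ_c)] = 0.448 × 2410 × (1640 − 6.28) × 5.96 / [2380 × (1 + 0.0670 × 5.96)] = 1.05×10^7 / 3330 = 3157 m³.
Hydraulic retention time τ = V/Q = 3157 / 2410 = 1.310 d = 31.44 h.

τ ≈ 31.4 h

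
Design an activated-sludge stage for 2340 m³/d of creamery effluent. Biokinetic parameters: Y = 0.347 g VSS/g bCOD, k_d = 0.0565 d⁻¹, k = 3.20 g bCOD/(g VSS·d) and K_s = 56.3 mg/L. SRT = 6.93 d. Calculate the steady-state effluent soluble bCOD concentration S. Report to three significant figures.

For a completely mixed reactor with recycle the Lawrence–McCarty relation gives S = K_s·(1 + k_d·θ_c) / [θ_c·(Y·k − k_d) − 1] = 56.3 × (1 + 0.0565 × 6.93) / [6.93 × (0.347 × 3.20 − 0.0565) − 1] = 78.34 / 6.304 = 12.43 mg/L.

S ≈ 12.4 mg/L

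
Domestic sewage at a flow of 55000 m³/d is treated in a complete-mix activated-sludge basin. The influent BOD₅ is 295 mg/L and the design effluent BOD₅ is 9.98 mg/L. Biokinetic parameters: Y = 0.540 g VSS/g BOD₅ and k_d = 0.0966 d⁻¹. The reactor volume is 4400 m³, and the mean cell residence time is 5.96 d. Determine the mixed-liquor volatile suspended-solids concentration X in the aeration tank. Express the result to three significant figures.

X = Y·Q·ΔS·θ_c / [V·(1 + k_d θ_c)] = 0.540 × 55000 × (295 − 9.98) × 5.96 / [4400 × (1 + 0.0966 × 5.96)] = 7277 mg/L.

X ≈ 7280 mg/L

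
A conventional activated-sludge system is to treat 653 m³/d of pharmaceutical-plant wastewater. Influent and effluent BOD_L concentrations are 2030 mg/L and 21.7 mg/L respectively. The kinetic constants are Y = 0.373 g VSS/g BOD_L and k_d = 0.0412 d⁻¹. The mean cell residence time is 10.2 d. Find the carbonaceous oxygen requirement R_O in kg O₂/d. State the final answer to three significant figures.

R_O ≈ 822 kg O₂/d

Y_obs = Y / (1 + k_d θ_c) = 0.373 / (1 + 0.0412 × 10.2) = 0.373 / 1.420 = 0.2626.
Mass of BOD_L removed per day: Q(S₀ − S) = 653 × 2008 g/m³ = 1311 kg/d.
Biomass synthesised: P_X = Y_obs × 1311 = 344.4 kg VSS/d.
R_O = Q·(S₀ − S) − 1.42·P_X = 1311 − 1.42 × 344.4 = 822.3 kg O₂/d.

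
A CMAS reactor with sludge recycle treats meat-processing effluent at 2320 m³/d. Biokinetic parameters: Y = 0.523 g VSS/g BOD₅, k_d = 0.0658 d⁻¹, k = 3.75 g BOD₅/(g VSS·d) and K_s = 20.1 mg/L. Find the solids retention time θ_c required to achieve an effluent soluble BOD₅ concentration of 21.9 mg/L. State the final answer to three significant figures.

Specific growth rate at S = 21.9 mg/L: μ = YkS/(K_s+S) = 0.523·3.75·21.9/(20.1+21.9) = 1.023 d⁻¹.
1/θ_c = 1.023 − 0.0658 = 0.9569 d⁻¹, so θ_c = 1.045 d.

θ_c ≈ 1.05 d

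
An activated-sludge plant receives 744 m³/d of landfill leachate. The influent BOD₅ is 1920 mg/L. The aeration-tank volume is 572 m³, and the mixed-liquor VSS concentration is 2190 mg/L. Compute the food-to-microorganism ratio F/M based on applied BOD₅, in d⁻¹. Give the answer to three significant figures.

F/M ≈ 1.14 d⁻¹

F/M = applied load / biomass = Q·S₀/(V·X) = 744 × 1920 / (572.0 × 2190) = 1.140 d⁻¹.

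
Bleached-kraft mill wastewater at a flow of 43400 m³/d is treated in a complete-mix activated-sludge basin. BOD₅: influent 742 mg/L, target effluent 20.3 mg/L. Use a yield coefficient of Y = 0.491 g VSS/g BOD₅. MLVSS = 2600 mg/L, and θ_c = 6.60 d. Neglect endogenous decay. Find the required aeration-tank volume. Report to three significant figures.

Biomass mass balance (decay neglected): V·X = Y·Q·(S₀ − S)·θ_c, so V = 0.491 × 43400 × (742 − 20.3) × 6.60 / 2600 = 39039 m³.

V ≈ 39000 m³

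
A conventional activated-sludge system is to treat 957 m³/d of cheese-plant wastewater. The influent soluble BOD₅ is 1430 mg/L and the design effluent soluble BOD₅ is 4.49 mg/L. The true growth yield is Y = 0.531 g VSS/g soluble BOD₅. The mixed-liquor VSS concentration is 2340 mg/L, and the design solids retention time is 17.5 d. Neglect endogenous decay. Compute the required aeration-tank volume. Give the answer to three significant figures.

V ≈ 5420 m³

Biomass mass balance (decay neglected): V·X = Y·Q·(S₀ − S)·θ_c, so V = 0.531 × 957 × (1430 − 4.49) × 17.5 / 2340 = 5417 m³.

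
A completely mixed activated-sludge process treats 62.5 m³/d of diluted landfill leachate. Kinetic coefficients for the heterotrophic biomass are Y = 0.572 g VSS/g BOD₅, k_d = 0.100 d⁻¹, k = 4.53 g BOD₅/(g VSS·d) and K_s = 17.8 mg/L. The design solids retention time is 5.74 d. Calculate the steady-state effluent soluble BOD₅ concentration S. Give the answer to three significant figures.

Effluent substrate depends only on kinetics and SRT: S = K_s(1 + k_d θ_c) / [θ_c(Yk − k_d) − 1] = 17.8 × (1 + 0.100 × 5.74) / [5.74 × (0.572 × 4.53 − 0.100) − 1] = 28.02 / 13.30 = 2.107 mg/L.

S ≈ 2.11 mg/L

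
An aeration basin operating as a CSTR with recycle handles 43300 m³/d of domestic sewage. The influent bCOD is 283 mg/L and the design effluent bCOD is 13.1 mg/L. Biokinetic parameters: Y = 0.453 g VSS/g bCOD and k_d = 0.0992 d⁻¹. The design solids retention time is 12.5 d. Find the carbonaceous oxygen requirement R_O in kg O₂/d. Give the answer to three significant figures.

R_O ≈ 8330 kg O₂/d

Y_obs = Y / (1 + k_d θ_c) = 0.453 / (1 + 0.0992 × 12.5) = 0.453 / 2.240 = 0.2022.
Substrate removed = Q·(S₀ − S) = 43300 m³/d × (283 − 13.1) g/m³ = 1.17×10^7 g/d = 11687 kg/d.
Net sludge production P_X = 0.2022 × 11687 = 2363 kg VSS/d.
R_O = Q·(S₀ − S) − 1.42·P_X = 11687 − 1.42 × 2363 = 8331 kg O₂/d.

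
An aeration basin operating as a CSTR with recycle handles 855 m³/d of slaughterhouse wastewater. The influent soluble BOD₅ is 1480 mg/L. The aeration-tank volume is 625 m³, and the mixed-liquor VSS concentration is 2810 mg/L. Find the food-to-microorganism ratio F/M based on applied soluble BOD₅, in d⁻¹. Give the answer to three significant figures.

F/M ≈ 0.721 d⁻¹

F/M = Q·S₀ / (V·X) = 855 × 1480 / (625.0 × 2810) = 0.7205 g soluble BOD₅·(g VSS·d)⁻¹.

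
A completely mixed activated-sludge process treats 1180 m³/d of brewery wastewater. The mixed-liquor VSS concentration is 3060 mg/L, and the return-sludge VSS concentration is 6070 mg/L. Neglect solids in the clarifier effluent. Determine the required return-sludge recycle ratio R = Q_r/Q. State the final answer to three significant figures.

R ≈ 1.02

Mass balance around the secondary clarifier (neglecting effluent solids): R = X / (X_r − X) = 3060 / (6070 − 3060) = 1.017.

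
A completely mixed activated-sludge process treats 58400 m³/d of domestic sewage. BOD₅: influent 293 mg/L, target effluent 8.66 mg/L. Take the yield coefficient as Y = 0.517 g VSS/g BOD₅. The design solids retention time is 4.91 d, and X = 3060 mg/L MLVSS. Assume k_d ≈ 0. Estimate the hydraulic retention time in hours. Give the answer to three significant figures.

V·X = Y·Q·ΔS·θ_c gives V = 0.517 × 58400 × (293 − 8.66) × 4.91 / 3060 = 13775 m³.
τ = V/Q = 13775/58400 = 0.2359 d, or 5.661 h.

τ ≈ 5.66 h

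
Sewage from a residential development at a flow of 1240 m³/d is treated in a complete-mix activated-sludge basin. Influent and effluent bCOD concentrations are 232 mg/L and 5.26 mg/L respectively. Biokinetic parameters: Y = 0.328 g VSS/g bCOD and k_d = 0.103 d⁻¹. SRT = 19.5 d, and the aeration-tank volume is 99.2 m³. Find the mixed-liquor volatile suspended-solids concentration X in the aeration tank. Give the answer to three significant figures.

Solving the biomass balance for X: X = Y Q (S₀−S) θ_c / [V (1+k_d θ_c)] = 0.328 × 1240 × (232 − 5.26) × 19.5 / [99.2 × (1 + 0.103 × 19.5)] = 6026 mg/L.

X ≈ 6030 mg/L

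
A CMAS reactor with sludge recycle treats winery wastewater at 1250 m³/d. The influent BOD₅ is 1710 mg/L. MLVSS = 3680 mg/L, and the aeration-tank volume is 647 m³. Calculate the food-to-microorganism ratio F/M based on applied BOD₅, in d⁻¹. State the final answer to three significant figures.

F/M ≈ 0.898 d⁻¹

F/M = applied load / biomass = Q·S₀/(V·X) = 1250 × 1710 / (647.0 × 3680) = 0.8977 d⁻¹.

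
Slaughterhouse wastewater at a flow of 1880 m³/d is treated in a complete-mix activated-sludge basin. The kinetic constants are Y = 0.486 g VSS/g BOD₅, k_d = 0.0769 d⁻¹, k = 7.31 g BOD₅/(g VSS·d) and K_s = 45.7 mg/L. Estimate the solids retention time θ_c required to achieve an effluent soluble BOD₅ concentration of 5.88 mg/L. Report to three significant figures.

At the target effluent, Y k S/(K_s+S) = 0.486×7.31×5.88/51.58 = 0.4050 d⁻¹.
θ_c = 1/(μ − k_d) = 1/(0.4050 − 0.0769) = 1/0.3281 = 3.048 d.

θ_c ≈ 3.05 d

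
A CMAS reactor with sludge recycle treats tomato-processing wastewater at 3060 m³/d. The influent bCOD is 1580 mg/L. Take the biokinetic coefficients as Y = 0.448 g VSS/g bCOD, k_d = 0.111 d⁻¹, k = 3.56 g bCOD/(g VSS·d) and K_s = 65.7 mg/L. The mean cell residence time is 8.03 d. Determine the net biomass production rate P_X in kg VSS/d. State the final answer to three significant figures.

Effluent substrate depends only on kinetics and SRT: S = K_s(1 + k_d θ_c) / [θ_c(Yk − k_d) − 1] = 65.7 × (1 + 0.111 × 8.03) / [8.03 × (0.448 × 3.56 − 0.111) − 1] = 124.3 / 10.92 = 11.38 mg/L.
Y_obs = Y / (1 + k_d θ_c) = 0.448 / (1 + 0.111 × 8.03) = 0.448 / 1.891 = 0.2369.
Substrate removed = Q·(S₀ − S) = 3060 m³/d × (1580 − 11.4) g/m³ = 4.8×10^6 g/d = 4800 kg/d.
P_X = Y_obs · Q(S₀ − S) = 0.2369 × 4800 = 1137 kg VSS/d.

P_X ≈ 1140 kg VSS/d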